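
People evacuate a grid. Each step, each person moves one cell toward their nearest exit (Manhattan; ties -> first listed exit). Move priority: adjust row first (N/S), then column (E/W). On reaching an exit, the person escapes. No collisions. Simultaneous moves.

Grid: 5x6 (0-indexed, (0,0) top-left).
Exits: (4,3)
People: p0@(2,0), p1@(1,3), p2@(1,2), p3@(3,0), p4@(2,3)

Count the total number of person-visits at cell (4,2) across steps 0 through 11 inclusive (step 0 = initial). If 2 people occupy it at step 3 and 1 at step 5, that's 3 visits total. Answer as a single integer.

Answer: 3

Derivation:
Step 0: p0@(2,0) p1@(1,3) p2@(1,2) p3@(3,0) p4@(2,3) -> at (4,2): 0 [-], cum=0
Step 1: p0@(3,0) p1@(2,3) p2@(2,2) p3@(4,0) p4@(3,3) -> at (4,2): 0 [-], cum=0
Step 2: p0@(4,0) p1@(3,3) p2@(3,2) p3@(4,1) p4@ESC -> at (4,2): 0 [-], cum=0
Step 3: p0@(4,1) p1@ESC p2@(4,2) p3@(4,2) p4@ESC -> at (4,2): 2 [p2,p3], cum=2
Step 4: p0@(4,2) p1@ESC p2@ESC p3@ESC p4@ESC -> at (4,2): 1 [p0], cum=3
Step 5: p0@ESC p1@ESC p2@ESC p3@ESC p4@ESC -> at (4,2): 0 [-], cum=3
Total visits = 3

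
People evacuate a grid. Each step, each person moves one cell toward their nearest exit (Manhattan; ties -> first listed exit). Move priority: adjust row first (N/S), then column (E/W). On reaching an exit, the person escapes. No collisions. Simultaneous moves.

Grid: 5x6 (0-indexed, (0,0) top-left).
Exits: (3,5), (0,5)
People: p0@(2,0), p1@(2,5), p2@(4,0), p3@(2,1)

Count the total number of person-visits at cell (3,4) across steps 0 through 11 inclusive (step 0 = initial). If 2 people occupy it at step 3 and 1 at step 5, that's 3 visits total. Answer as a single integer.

Answer: 3

Derivation:
Step 0: p0@(2,0) p1@(2,5) p2@(4,0) p3@(2,1) -> at (3,4): 0 [-], cum=0
Step 1: p0@(3,0) p1@ESC p2@(3,0) p3@(3,1) -> at (3,4): 0 [-], cum=0
Step 2: p0@(3,1) p1@ESC p2@(3,1) p3@(3,2) -> at (3,4): 0 [-], cum=0
Step 3: p0@(3,2) p1@ESC p2@(3,2) p3@(3,3) -> at (3,4): 0 [-], cum=0
Step 4: p0@(3,3) p1@ESC p2@(3,3) p3@(3,4) -> at (3,4): 1 [p3], cum=1
Step 5: p0@(3,4) p1@ESC p2@(3,4) p3@ESC -> at (3,4): 2 [p0,p2], cum=3
Step 6: p0@ESC p1@ESC p2@ESC p3@ESC -> at (3,4): 0 [-], cum=3
Total visits = 3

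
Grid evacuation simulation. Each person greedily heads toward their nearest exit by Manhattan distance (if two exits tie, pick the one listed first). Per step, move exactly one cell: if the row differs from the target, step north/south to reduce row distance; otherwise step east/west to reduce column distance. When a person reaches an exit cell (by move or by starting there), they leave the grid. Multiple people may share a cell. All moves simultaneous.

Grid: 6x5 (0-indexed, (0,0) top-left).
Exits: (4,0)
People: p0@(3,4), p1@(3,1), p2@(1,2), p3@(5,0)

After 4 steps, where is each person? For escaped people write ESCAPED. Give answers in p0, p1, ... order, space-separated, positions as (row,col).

Step 1: p0:(3,4)->(4,4) | p1:(3,1)->(4,1) | p2:(1,2)->(2,2) | p3:(5,0)->(4,0)->EXIT
Step 2: p0:(4,4)->(4,3) | p1:(4,1)->(4,0)->EXIT | p2:(2,2)->(3,2) | p3:escaped
Step 3: p0:(4,3)->(4,2) | p1:escaped | p2:(3,2)->(4,2) | p3:escaped
Step 4: p0:(4,2)->(4,1) | p1:escaped | p2:(4,2)->(4,1) | p3:escaped

(4,1) ESCAPED (4,1) ESCAPED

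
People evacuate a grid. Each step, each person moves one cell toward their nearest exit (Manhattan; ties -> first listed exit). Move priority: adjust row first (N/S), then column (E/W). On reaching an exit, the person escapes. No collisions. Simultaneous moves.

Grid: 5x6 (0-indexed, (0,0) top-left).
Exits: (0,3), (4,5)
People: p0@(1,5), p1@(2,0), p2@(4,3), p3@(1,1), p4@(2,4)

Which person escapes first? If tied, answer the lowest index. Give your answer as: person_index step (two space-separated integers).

Step 1: p0:(1,5)->(0,5) | p1:(2,0)->(1,0) | p2:(4,3)->(4,4) | p3:(1,1)->(0,1) | p4:(2,4)->(1,4)
Step 2: p0:(0,5)->(0,4) | p1:(1,0)->(0,0) | p2:(4,4)->(4,5)->EXIT | p3:(0,1)->(0,2) | p4:(1,4)->(0,4)
Step 3: p0:(0,4)->(0,3)->EXIT | p1:(0,0)->(0,1) | p2:escaped | p3:(0,2)->(0,3)->EXIT | p4:(0,4)->(0,3)->EXIT
Step 4: p0:escaped | p1:(0,1)->(0,2) | p2:escaped | p3:escaped | p4:escaped
Step 5: p0:escaped | p1:(0,2)->(0,3)->EXIT | p2:escaped | p3:escaped | p4:escaped
Exit steps: [3, 5, 2, 3, 3]
First to escape: p2 at step 2

Answer: 2 2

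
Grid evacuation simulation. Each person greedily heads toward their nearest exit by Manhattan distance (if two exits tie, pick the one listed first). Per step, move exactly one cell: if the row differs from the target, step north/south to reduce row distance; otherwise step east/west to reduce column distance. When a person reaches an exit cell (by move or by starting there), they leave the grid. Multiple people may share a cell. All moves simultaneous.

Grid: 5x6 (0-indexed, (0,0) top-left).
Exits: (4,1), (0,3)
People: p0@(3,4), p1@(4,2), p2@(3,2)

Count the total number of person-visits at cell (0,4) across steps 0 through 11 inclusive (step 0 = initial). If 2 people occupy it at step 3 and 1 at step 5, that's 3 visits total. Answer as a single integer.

Step 0: p0@(3,4) p1@(4,2) p2@(3,2) -> at (0,4): 0 [-], cum=0
Step 1: p0@(4,4) p1@ESC p2@(4,2) -> at (0,4): 0 [-], cum=0
Step 2: p0@(4,3) p1@ESC p2@ESC -> at (0,4): 0 [-], cum=0
Step 3: p0@(4,2) p1@ESC p2@ESC -> at (0,4): 0 [-], cum=0
Step 4: p0@ESC p1@ESC p2@ESC -> at (0,4): 0 [-], cum=0
Total visits = 0

Answer: 0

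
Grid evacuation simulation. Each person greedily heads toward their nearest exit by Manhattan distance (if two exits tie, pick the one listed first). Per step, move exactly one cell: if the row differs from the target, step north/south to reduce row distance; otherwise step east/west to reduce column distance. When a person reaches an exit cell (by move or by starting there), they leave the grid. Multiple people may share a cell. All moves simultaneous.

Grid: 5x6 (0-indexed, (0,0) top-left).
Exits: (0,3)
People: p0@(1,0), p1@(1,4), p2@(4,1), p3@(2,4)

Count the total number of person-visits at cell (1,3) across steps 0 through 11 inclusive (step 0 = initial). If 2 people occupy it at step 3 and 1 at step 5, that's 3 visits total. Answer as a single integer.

Answer: 0

Derivation:
Step 0: p0@(1,0) p1@(1,4) p2@(4,1) p3@(2,4) -> at (1,3): 0 [-], cum=0
Step 1: p0@(0,0) p1@(0,4) p2@(3,1) p3@(1,4) -> at (1,3): 0 [-], cum=0
Step 2: p0@(0,1) p1@ESC p2@(2,1) p3@(0,4) -> at (1,3): 0 [-], cum=0
Step 3: p0@(0,2) p1@ESC p2@(1,1) p3@ESC -> at (1,3): 0 [-], cum=0
Step 4: p0@ESC p1@ESC p2@(0,1) p3@ESC -> at (1,3): 0 [-], cum=0
Step 5: p0@ESC p1@ESC p2@(0,2) p3@ESC -> at (1,3): 0 [-], cum=0
Step 6: p0@ESC p1@ESC p2@ESC p3@ESC -> at (1,3): 0 [-], cum=0
Total visits = 0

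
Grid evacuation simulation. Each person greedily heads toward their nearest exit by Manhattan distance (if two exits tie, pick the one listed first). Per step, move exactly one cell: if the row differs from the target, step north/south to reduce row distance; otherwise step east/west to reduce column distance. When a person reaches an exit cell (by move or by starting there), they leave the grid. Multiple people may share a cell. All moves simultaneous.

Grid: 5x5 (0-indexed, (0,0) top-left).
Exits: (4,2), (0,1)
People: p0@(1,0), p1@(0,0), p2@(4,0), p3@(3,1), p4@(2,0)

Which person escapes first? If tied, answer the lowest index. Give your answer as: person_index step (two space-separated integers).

Answer: 1 1

Derivation:
Step 1: p0:(1,0)->(0,0) | p1:(0,0)->(0,1)->EXIT | p2:(4,0)->(4,1) | p3:(3,1)->(4,1) | p4:(2,0)->(1,0)
Step 2: p0:(0,0)->(0,1)->EXIT | p1:escaped | p2:(4,1)->(4,2)->EXIT | p3:(4,1)->(4,2)->EXIT | p4:(1,0)->(0,0)
Step 3: p0:escaped | p1:escaped | p2:escaped | p3:escaped | p4:(0,0)->(0,1)->EXIT
Exit steps: [2, 1, 2, 2, 3]
First to escape: p1 at step 1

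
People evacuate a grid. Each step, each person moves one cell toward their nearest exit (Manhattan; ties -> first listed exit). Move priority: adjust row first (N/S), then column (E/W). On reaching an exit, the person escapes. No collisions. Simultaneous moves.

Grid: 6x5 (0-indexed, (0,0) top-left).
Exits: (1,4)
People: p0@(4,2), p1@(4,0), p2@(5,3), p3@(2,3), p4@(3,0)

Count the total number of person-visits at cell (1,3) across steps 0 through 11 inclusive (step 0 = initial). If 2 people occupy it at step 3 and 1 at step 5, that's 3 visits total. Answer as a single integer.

Answer: 5

Derivation:
Step 0: p0@(4,2) p1@(4,0) p2@(5,3) p3@(2,3) p4@(3,0) -> at (1,3): 0 [-], cum=0
Step 1: p0@(3,2) p1@(3,0) p2@(4,3) p3@(1,3) p4@(2,0) -> at (1,3): 1 [p3], cum=1
Step 2: p0@(2,2) p1@(2,0) p2@(3,3) p3@ESC p4@(1,0) -> at (1,3): 0 [-], cum=1
Step 3: p0@(1,2) p1@(1,0) p2@(2,3) p3@ESC p4@(1,1) -> at (1,3): 0 [-], cum=1
Step 4: p0@(1,3) p1@(1,1) p2@(1,3) p3@ESC p4@(1,2) -> at (1,3): 2 [p0,p2], cum=3
Step 5: p0@ESC p1@(1,2) p2@ESC p3@ESC p4@(1,3) -> at (1,3): 1 [p4], cum=4
Step 6: p0@ESC p1@(1,3) p2@ESC p3@ESC p4@ESC -> at (1,3): 1 [p1], cum=5
Step 7: p0@ESC p1@ESC p2@ESC p3@ESC p4@ESC -> at (1,3): 0 [-], cum=5
Total visits = 5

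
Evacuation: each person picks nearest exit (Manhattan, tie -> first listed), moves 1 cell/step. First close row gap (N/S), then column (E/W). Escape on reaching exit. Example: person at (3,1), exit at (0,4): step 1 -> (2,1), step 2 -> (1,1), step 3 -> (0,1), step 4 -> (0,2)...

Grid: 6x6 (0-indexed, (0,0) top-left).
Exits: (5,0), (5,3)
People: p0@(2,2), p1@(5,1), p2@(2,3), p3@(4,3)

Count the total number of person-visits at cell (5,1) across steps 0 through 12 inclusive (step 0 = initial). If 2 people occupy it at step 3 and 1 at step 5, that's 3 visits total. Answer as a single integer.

Step 0: p0@(2,2) p1@(5,1) p2@(2,3) p3@(4,3) -> at (5,1): 1 [p1], cum=1
Step 1: p0@(3,2) p1@ESC p2@(3,3) p3@ESC -> at (5,1): 0 [-], cum=1
Step 2: p0@(4,2) p1@ESC p2@(4,3) p3@ESC -> at (5,1): 0 [-], cum=1
Step 3: p0@(5,2) p1@ESC p2@ESC p3@ESC -> at (5,1): 0 [-], cum=1
Step 4: p0@ESC p1@ESC p2@ESC p3@ESC -> at (5,1): 0 [-], cum=1
Total visits = 1

Answer: 1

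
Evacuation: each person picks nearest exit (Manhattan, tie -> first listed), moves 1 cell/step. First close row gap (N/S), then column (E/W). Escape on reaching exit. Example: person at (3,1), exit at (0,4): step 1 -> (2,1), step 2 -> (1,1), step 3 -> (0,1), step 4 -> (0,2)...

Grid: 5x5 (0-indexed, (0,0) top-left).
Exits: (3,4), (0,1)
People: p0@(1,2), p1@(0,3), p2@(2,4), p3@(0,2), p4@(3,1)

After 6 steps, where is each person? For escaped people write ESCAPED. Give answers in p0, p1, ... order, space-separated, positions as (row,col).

Step 1: p0:(1,2)->(0,2) | p1:(0,3)->(0,2) | p2:(2,4)->(3,4)->EXIT | p3:(0,2)->(0,1)->EXIT | p4:(3,1)->(3,2)
Step 2: p0:(0,2)->(0,1)->EXIT | p1:(0,2)->(0,1)->EXIT | p2:escaped | p3:escaped | p4:(3,2)->(3,3)
Step 3: p0:escaped | p1:escaped | p2:escaped | p3:escaped | p4:(3,3)->(3,4)->EXIT

ESCAPED ESCAPED ESCAPED ESCAPED ESCAPED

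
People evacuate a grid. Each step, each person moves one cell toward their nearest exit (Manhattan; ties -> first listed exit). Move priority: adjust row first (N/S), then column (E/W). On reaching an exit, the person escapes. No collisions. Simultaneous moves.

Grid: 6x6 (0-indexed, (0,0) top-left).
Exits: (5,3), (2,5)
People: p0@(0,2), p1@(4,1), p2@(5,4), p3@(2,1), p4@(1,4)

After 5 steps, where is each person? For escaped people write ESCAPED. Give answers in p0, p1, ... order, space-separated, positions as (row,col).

Step 1: p0:(0,2)->(1,2) | p1:(4,1)->(5,1) | p2:(5,4)->(5,3)->EXIT | p3:(2,1)->(2,2) | p4:(1,4)->(2,4)
Step 2: p0:(1,2)->(2,2) | p1:(5,1)->(5,2) | p2:escaped | p3:(2,2)->(2,3) | p4:(2,4)->(2,5)->EXIT
Step 3: p0:(2,2)->(2,3) | p1:(5,2)->(5,3)->EXIT | p2:escaped | p3:(2,3)->(2,4) | p4:escaped
Step 4: p0:(2,3)->(2,4) | p1:escaped | p2:escaped | p3:(2,4)->(2,5)->EXIT | p4:escaped
Step 5: p0:(2,4)->(2,5)->EXIT | p1:escaped | p2:escaped | p3:escaped | p4:escaped

ESCAPED ESCAPED ESCAPED ESCAPED ESCAPED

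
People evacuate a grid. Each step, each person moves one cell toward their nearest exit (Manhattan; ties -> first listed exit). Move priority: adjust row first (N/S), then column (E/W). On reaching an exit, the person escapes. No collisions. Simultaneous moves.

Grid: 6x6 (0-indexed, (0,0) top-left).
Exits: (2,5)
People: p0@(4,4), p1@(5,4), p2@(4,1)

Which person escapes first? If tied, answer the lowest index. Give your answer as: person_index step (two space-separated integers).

Step 1: p0:(4,4)->(3,4) | p1:(5,4)->(4,4) | p2:(4,1)->(3,1)
Step 2: p0:(3,4)->(2,4) | p1:(4,4)->(3,4) | p2:(3,1)->(2,1)
Step 3: p0:(2,4)->(2,5)->EXIT | p1:(3,4)->(2,4) | p2:(2,1)->(2,2)
Step 4: p0:escaped | p1:(2,4)->(2,5)->EXIT | p2:(2,2)->(2,3)
Step 5: p0:escaped | p1:escaped | p2:(2,3)->(2,4)
Step 6: p0:escaped | p1:escaped | p2:(2,4)->(2,5)->EXIT
Exit steps: [3, 4, 6]
First to escape: p0 at step 3

Answer: 0 3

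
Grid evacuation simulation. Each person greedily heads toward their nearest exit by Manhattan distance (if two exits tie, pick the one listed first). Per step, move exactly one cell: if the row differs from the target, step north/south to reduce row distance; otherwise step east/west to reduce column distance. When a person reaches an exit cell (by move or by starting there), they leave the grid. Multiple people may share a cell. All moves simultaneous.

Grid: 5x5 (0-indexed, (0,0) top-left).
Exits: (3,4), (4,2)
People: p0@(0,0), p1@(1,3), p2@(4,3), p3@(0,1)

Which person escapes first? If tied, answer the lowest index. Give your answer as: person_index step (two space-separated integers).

Answer: 2 1

Derivation:
Step 1: p0:(0,0)->(1,0) | p1:(1,3)->(2,3) | p2:(4,3)->(4,2)->EXIT | p3:(0,1)->(1,1)
Step 2: p0:(1,0)->(2,0) | p1:(2,3)->(3,3) | p2:escaped | p3:(1,1)->(2,1)
Step 3: p0:(2,0)->(3,0) | p1:(3,3)->(3,4)->EXIT | p2:escaped | p3:(2,1)->(3,1)
Step 4: p0:(3,0)->(4,0) | p1:escaped | p2:escaped | p3:(3,1)->(4,1)
Step 5: p0:(4,0)->(4,1) | p1:escaped | p2:escaped | p3:(4,1)->(4,2)->EXIT
Step 6: p0:(4,1)->(4,2)->EXIT | p1:escaped | p2:escaped | p3:escaped
Exit steps: [6, 3, 1, 5]
First to escape: p2 at step 1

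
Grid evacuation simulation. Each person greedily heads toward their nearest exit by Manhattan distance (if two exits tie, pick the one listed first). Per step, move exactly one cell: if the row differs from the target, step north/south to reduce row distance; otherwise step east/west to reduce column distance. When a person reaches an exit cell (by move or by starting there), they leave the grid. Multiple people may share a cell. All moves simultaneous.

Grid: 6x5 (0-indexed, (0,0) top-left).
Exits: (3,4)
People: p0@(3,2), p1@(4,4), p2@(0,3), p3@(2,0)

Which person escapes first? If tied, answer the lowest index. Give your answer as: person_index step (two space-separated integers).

Step 1: p0:(3,2)->(3,3) | p1:(4,4)->(3,4)->EXIT | p2:(0,3)->(1,3) | p3:(2,0)->(3,0)
Step 2: p0:(3,3)->(3,4)->EXIT | p1:escaped | p2:(1,3)->(2,3) | p3:(3,0)->(3,1)
Step 3: p0:escaped | p1:escaped | p2:(2,3)->(3,3) | p3:(3,1)->(3,2)
Step 4: p0:escaped | p1:escaped | p2:(3,3)->(3,4)->EXIT | p3:(3,2)->(3,3)
Step 5: p0:escaped | p1:escaped | p2:escaped | p3:(3,3)->(3,4)->EXIT
Exit steps: [2, 1, 4, 5]
First to escape: p1 at step 1

Answer: 1 1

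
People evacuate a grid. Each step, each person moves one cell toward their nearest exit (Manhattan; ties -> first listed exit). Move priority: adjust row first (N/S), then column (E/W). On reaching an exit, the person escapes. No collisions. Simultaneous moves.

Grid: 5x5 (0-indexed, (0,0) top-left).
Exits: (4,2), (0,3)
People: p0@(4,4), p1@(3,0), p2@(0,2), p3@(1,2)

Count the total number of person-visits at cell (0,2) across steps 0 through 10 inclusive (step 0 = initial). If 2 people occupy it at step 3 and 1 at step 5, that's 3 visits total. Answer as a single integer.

Step 0: p0@(4,4) p1@(3,0) p2@(0,2) p3@(1,2) -> at (0,2): 1 [p2], cum=1
Step 1: p0@(4,3) p1@(4,0) p2@ESC p3@(0,2) -> at (0,2): 1 [p3], cum=2
Step 2: p0@ESC p1@(4,1) p2@ESC p3@ESC -> at (0,2): 0 [-], cum=2
Step 3: p0@ESC p1@ESC p2@ESC p3@ESC -> at (0,2): 0 [-], cum=2
Total visits = 2

Answer: 2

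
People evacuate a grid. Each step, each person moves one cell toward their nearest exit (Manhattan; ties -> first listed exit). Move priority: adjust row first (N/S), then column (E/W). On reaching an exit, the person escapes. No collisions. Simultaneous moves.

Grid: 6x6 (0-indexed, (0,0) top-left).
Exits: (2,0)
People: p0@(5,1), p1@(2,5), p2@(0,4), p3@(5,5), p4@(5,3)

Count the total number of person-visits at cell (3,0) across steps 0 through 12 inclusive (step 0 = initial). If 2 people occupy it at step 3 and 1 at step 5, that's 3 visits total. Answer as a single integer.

Step 0: p0@(5,1) p1@(2,5) p2@(0,4) p3@(5,5) p4@(5,3) -> at (3,0): 0 [-], cum=0
Step 1: p0@(4,1) p1@(2,4) p2@(1,4) p3@(4,5) p4@(4,3) -> at (3,0): 0 [-], cum=0
Step 2: p0@(3,1) p1@(2,3) p2@(2,4) p3@(3,5) p4@(3,3) -> at (3,0): 0 [-], cum=0
Step 3: p0@(2,1) p1@(2,2) p2@(2,3) p3@(2,5) p4@(2,3) -> at (3,0): 0 [-], cum=0
Step 4: p0@ESC p1@(2,1) p2@(2,2) p3@(2,4) p4@(2,2) -> at (3,0): 0 [-], cum=0
Step 5: p0@ESC p1@ESC p2@(2,1) p3@(2,3) p4@(2,1) -> at (3,0): 0 [-], cum=0
Step 6: p0@ESC p1@ESC p2@ESC p3@(2,2) p4@ESC -> at (3,0): 0 [-], cum=0
Step 7: p0@ESC p1@ESC p2@ESC p3@(2,1) p4@ESC -> at (3,0): 0 [-], cum=0
Step 8: p0@ESC p1@ESC p2@ESC p3@ESC p4@ESC -> at (3,0): 0 [-], cum=0
Total visits = 0

Answer: 0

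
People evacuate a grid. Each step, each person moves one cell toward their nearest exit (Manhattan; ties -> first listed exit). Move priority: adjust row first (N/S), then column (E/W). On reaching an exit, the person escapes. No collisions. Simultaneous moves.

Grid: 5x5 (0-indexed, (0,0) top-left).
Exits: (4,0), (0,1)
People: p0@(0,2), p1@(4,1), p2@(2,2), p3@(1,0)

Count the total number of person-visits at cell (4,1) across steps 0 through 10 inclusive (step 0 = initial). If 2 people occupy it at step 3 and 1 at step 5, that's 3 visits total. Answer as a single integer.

Answer: 1

Derivation:
Step 0: p0@(0,2) p1@(4,1) p2@(2,2) p3@(1,0) -> at (4,1): 1 [p1], cum=1
Step 1: p0@ESC p1@ESC p2@(1,2) p3@(0,0) -> at (4,1): 0 [-], cum=1
Step 2: p0@ESC p1@ESC p2@(0,2) p3@ESC -> at (4,1): 0 [-], cum=1
Step 3: p0@ESC p1@ESC p2@ESC p3@ESC -> at (4,1): 0 [-], cum=1
Total visits = 1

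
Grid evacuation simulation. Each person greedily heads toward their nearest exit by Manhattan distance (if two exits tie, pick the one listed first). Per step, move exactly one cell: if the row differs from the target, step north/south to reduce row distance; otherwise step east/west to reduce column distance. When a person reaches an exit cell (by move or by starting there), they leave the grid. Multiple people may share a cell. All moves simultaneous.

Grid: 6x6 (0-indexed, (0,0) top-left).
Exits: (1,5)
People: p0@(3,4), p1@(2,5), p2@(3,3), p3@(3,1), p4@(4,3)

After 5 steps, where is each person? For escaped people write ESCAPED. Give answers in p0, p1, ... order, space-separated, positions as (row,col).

Step 1: p0:(3,4)->(2,4) | p1:(2,5)->(1,5)->EXIT | p2:(3,3)->(2,3) | p3:(3,1)->(2,1) | p4:(4,3)->(3,3)
Step 2: p0:(2,4)->(1,4) | p1:escaped | p2:(2,3)->(1,3) | p3:(2,1)->(1,1) | p4:(3,3)->(2,3)
Step 3: p0:(1,4)->(1,5)->EXIT | p1:escaped | p2:(1,3)->(1,4) | p3:(1,1)->(1,2) | p4:(2,3)->(1,3)
Step 4: p0:escaped | p1:escaped | p2:(1,4)->(1,5)->EXIT | p3:(1,2)->(1,3) | p4:(1,3)->(1,4)
Step 5: p0:escaped | p1:escaped | p2:escaped | p3:(1,3)->(1,4) | p4:(1,4)->(1,5)->EXIT

ESCAPED ESCAPED ESCAPED (1,4) ESCAPED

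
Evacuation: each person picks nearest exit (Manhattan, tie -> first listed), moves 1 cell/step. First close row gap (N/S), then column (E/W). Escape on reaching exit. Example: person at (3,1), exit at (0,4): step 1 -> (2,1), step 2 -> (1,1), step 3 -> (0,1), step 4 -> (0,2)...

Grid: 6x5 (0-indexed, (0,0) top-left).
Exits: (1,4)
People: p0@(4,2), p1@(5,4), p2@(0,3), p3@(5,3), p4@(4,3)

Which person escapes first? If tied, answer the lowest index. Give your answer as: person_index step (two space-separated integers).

Answer: 2 2

Derivation:
Step 1: p0:(4,2)->(3,2) | p1:(5,4)->(4,4) | p2:(0,3)->(1,3) | p3:(5,3)->(4,3) | p4:(4,3)->(3,3)
Step 2: p0:(3,2)->(2,2) | p1:(4,4)->(3,4) | p2:(1,3)->(1,4)->EXIT | p3:(4,3)->(3,3) | p4:(3,3)->(2,3)
Step 3: p0:(2,2)->(1,2) | p1:(3,4)->(2,4) | p2:escaped | p3:(3,3)->(2,3) | p4:(2,3)->(1,3)
Step 4: p0:(1,2)->(1,3) | p1:(2,4)->(1,4)->EXIT | p2:escaped | p3:(2,3)->(1,3) | p4:(1,3)->(1,4)->EXIT
Step 5: p0:(1,3)->(1,4)->EXIT | p1:escaped | p2:escaped | p3:(1,3)->(1,4)->EXIT | p4:escaped
Exit steps: [5, 4, 2, 5, 4]
First to escape: p2 at step 2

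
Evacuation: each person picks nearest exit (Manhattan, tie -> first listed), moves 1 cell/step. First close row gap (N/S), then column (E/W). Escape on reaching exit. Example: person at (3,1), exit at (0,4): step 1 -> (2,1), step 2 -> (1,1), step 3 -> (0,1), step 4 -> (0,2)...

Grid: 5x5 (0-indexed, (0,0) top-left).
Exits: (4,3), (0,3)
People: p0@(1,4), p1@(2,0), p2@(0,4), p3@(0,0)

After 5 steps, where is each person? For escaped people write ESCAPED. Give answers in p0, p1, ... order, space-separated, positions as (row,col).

Step 1: p0:(1,4)->(0,4) | p1:(2,0)->(3,0) | p2:(0,4)->(0,3)->EXIT | p3:(0,0)->(0,1)
Step 2: p0:(0,4)->(0,3)->EXIT | p1:(3,0)->(4,0) | p2:escaped | p3:(0,1)->(0,2)
Step 3: p0:escaped | p1:(4,0)->(4,1) | p2:escaped | p3:(0,2)->(0,3)->EXIT
Step 4: p0:escaped | p1:(4,1)->(4,2) | p2:escaped | p3:escaped
Step 5: p0:escaped | p1:(4,2)->(4,3)->EXIT | p2:escaped | p3:escaped

ESCAPED ESCAPED ESCAPED ESCAPED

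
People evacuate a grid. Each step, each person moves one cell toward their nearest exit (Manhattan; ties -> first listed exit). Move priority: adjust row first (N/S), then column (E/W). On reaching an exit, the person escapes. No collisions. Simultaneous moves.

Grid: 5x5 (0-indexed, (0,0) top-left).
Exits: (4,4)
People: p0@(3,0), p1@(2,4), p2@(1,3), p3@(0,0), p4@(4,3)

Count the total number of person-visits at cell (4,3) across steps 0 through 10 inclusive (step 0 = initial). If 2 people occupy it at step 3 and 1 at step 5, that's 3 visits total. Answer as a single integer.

Answer: 4

Derivation:
Step 0: p0@(3,0) p1@(2,4) p2@(1,3) p3@(0,0) p4@(4,3) -> at (4,3): 1 [p4], cum=1
Step 1: p0@(4,0) p1@(3,4) p2@(2,3) p3@(1,0) p4@ESC -> at (4,3): 0 [-], cum=1
Step 2: p0@(4,1) p1@ESC p2@(3,3) p3@(2,0) p4@ESC -> at (4,3): 0 [-], cum=1
Step 3: p0@(4,2) p1@ESC p2@(4,3) p3@(3,0) p4@ESC -> at (4,3): 1 [p2], cum=2
Step 4: p0@(4,3) p1@ESC p2@ESC p3@(4,0) p4@ESC -> at (4,3): 1 [p0], cum=3
Step 5: p0@ESC p1@ESC p2@ESC p3@(4,1) p4@ESC -> at (4,3): 0 [-], cum=3
Step 6: p0@ESC p1@ESC p2@ESC p3@(4,2) p4@ESC -> at (4,3): 0 [-], cum=3
Step 7: p0@ESC p1@ESC p2@ESC p3@(4,3) p4@ESC -> at (4,3): 1 [p3], cum=4
Step 8: p0@ESC p1@ESC p2@ESC p3@ESC p4@ESC -> at (4,3): 0 [-], cum=4
Total visits = 4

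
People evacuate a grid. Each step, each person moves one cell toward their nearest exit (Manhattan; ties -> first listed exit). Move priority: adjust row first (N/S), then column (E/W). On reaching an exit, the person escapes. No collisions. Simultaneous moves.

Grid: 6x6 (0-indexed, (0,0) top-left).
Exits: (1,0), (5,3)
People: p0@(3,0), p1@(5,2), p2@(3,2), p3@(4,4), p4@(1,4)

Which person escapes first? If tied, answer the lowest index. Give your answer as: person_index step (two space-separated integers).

Answer: 1 1

Derivation:
Step 1: p0:(3,0)->(2,0) | p1:(5,2)->(5,3)->EXIT | p2:(3,2)->(4,2) | p3:(4,4)->(5,4) | p4:(1,4)->(1,3)
Step 2: p0:(2,0)->(1,0)->EXIT | p1:escaped | p2:(4,2)->(5,2) | p3:(5,4)->(5,3)->EXIT | p4:(1,3)->(1,2)
Step 3: p0:escaped | p1:escaped | p2:(5,2)->(5,3)->EXIT | p3:escaped | p4:(1,2)->(1,1)
Step 4: p0:escaped | p1:escaped | p2:escaped | p3:escaped | p4:(1,1)->(1,0)->EXIT
Exit steps: [2, 1, 3, 2, 4]
First to escape: p1 at step 1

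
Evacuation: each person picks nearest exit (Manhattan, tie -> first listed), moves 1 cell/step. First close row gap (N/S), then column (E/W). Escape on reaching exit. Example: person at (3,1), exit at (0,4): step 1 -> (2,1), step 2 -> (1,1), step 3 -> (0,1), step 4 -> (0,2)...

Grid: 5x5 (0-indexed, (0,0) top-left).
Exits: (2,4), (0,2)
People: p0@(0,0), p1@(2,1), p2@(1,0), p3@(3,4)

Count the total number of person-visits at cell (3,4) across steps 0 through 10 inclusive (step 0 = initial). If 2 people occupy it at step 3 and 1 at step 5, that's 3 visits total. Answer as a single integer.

Step 0: p0@(0,0) p1@(2,1) p2@(1,0) p3@(3,4) -> at (3,4): 1 [p3], cum=1
Step 1: p0@(0,1) p1@(2,2) p2@(0,0) p3@ESC -> at (3,4): 0 [-], cum=1
Step 2: p0@ESC p1@(2,3) p2@(0,1) p3@ESC -> at (3,4): 0 [-], cum=1
Step 3: p0@ESC p1@ESC p2@ESC p3@ESC -> at (3,4): 0 [-], cum=1
Total visits = 1

Answer: 1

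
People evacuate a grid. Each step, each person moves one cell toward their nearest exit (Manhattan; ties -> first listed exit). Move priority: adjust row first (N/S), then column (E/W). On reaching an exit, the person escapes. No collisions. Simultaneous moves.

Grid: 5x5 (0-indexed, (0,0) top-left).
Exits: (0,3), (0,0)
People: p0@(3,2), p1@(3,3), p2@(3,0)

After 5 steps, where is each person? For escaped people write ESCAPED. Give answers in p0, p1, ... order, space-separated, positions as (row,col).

Step 1: p0:(3,2)->(2,2) | p1:(3,3)->(2,3) | p2:(3,0)->(2,0)
Step 2: p0:(2,2)->(1,2) | p1:(2,3)->(1,3) | p2:(2,0)->(1,0)
Step 3: p0:(1,2)->(0,2) | p1:(1,3)->(0,3)->EXIT | p2:(1,0)->(0,0)->EXIT
Step 4: p0:(0,2)->(0,3)->EXIT | p1:escaped | p2:escaped

ESCAPED ESCAPED ESCAPED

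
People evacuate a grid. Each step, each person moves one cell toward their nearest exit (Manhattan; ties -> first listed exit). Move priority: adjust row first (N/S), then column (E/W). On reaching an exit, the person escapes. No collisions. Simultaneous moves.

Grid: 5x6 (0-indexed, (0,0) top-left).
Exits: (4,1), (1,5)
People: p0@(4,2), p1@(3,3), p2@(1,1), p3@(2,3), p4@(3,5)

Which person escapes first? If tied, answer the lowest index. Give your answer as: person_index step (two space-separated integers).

Step 1: p0:(4,2)->(4,1)->EXIT | p1:(3,3)->(4,3) | p2:(1,1)->(2,1) | p3:(2,3)->(1,3) | p4:(3,5)->(2,5)
Step 2: p0:escaped | p1:(4,3)->(4,2) | p2:(2,1)->(3,1) | p3:(1,3)->(1,4) | p4:(2,5)->(1,5)->EXIT
Step 3: p0:escaped | p1:(4,2)->(4,1)->EXIT | p2:(3,1)->(4,1)->EXIT | p3:(1,4)->(1,5)->EXIT | p4:escaped
Exit steps: [1, 3, 3, 3, 2]
First to escape: p0 at step 1

Answer: 0 1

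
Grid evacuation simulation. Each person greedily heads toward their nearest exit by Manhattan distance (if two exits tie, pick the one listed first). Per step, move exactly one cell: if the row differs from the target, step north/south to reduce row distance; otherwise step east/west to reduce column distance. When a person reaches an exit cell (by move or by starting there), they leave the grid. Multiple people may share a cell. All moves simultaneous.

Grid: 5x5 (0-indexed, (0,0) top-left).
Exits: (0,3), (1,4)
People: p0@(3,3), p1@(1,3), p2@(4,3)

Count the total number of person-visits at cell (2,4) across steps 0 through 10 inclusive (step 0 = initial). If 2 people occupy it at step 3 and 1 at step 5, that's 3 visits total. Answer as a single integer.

Answer: 0

Derivation:
Step 0: p0@(3,3) p1@(1,3) p2@(4,3) -> at (2,4): 0 [-], cum=0
Step 1: p0@(2,3) p1@ESC p2@(3,3) -> at (2,4): 0 [-], cum=0
Step 2: p0@(1,3) p1@ESC p2@(2,3) -> at (2,4): 0 [-], cum=0
Step 3: p0@ESC p1@ESC p2@(1,3) -> at (2,4): 0 [-], cum=0
Step 4: p0@ESC p1@ESC p2@ESC -> at (2,4): 0 [-], cum=0
Total visits = 0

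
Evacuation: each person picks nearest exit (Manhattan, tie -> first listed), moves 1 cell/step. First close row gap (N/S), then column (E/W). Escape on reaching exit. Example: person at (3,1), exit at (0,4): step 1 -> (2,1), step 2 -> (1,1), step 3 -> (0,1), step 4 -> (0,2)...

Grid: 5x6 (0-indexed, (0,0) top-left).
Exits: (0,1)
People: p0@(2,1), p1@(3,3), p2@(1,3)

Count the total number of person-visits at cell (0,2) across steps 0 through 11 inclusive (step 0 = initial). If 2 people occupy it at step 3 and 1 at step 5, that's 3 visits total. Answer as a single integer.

Answer: 2

Derivation:
Step 0: p0@(2,1) p1@(3,3) p2@(1,3) -> at (0,2): 0 [-], cum=0
Step 1: p0@(1,1) p1@(2,3) p2@(0,3) -> at (0,2): 0 [-], cum=0
Step 2: p0@ESC p1@(1,3) p2@(0,2) -> at (0,2): 1 [p2], cum=1
Step 3: p0@ESC p1@(0,3) p2@ESC -> at (0,2): 0 [-], cum=1
Step 4: p0@ESC p1@(0,2) p2@ESC -> at (0,2): 1 [p1], cum=2
Step 5: p0@ESC p1@ESC p2@ESC -> at (0,2): 0 [-], cum=2
Total visits = 2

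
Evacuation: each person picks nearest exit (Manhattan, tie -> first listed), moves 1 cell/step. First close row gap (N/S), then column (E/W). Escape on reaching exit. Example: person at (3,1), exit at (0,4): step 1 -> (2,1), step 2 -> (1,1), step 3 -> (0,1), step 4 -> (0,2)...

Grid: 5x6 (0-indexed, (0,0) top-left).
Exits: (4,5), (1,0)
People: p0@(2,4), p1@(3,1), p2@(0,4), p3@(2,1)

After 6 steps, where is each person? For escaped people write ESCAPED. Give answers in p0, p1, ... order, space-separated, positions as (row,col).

Step 1: p0:(2,4)->(3,4) | p1:(3,1)->(2,1) | p2:(0,4)->(1,4) | p3:(2,1)->(1,1)
Step 2: p0:(3,4)->(4,4) | p1:(2,1)->(1,1) | p2:(1,4)->(2,4) | p3:(1,1)->(1,0)->EXIT
Step 3: p0:(4,4)->(4,5)->EXIT | p1:(1,1)->(1,0)->EXIT | p2:(2,4)->(3,4) | p3:escaped
Step 4: p0:escaped | p1:escaped | p2:(3,4)->(4,4) | p3:escaped
Step 5: p0:escaped | p1:escaped | p2:(4,4)->(4,5)->EXIT | p3:escaped

ESCAPED ESCAPED ESCAPED ESCAPED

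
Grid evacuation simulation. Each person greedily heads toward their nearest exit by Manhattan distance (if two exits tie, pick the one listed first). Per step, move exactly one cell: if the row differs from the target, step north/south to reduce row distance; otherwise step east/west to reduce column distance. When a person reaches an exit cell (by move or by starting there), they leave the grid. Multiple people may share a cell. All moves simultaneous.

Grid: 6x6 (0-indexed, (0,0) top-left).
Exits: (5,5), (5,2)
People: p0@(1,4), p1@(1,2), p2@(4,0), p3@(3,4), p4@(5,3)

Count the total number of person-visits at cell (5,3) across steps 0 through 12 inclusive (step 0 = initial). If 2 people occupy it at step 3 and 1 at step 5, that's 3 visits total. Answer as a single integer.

Step 0: p0@(1,4) p1@(1,2) p2@(4,0) p3@(3,4) p4@(5,3) -> at (5,3): 1 [p4], cum=1
Step 1: p0@(2,4) p1@(2,2) p2@(5,0) p3@(4,4) p4@ESC -> at (5,3): 0 [-], cum=1
Step 2: p0@(3,4) p1@(3,2) p2@(5,1) p3@(5,4) p4@ESC -> at (5,3): 0 [-], cum=1
Step 3: p0@(4,4) p1@(4,2) p2@ESC p3@ESC p4@ESC -> at (5,3): 0 [-], cum=1
Step 4: p0@(5,4) p1@ESC p2@ESC p3@ESC p4@ESC -> at (5,3): 0 [-], cum=1
Step 5: p0@ESC p1@ESC p2@ESC p3@ESC p4@ESC -> at (5,3): 0 [-], cum=1
Total visits = 1

Answer: 1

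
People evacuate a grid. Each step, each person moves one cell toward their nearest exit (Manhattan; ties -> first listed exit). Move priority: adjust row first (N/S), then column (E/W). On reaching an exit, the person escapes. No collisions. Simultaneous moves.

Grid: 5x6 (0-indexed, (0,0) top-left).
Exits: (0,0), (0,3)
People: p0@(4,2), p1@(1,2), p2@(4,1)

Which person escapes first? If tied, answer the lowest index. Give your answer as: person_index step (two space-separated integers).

Answer: 1 2

Derivation:
Step 1: p0:(4,2)->(3,2) | p1:(1,2)->(0,2) | p2:(4,1)->(3,1)
Step 2: p0:(3,2)->(2,2) | p1:(0,2)->(0,3)->EXIT | p2:(3,1)->(2,1)
Step 3: p0:(2,2)->(1,2) | p1:escaped | p2:(2,1)->(1,1)
Step 4: p0:(1,2)->(0,2) | p1:escaped | p2:(1,1)->(0,1)
Step 5: p0:(0,2)->(0,3)->EXIT | p1:escaped | p2:(0,1)->(0,0)->EXIT
Exit steps: [5, 2, 5]
First to escape: p1 at step 2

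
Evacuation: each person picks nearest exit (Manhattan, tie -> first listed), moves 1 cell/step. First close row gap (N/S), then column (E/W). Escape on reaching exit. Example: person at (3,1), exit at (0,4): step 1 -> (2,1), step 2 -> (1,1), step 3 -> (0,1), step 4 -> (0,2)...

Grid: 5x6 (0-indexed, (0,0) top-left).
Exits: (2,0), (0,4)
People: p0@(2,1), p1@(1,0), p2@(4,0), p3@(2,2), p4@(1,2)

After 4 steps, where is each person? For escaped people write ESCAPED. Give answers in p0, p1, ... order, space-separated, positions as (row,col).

Step 1: p0:(2,1)->(2,0)->EXIT | p1:(1,0)->(2,0)->EXIT | p2:(4,0)->(3,0) | p3:(2,2)->(2,1) | p4:(1,2)->(2,2)
Step 2: p0:escaped | p1:escaped | p2:(3,0)->(2,0)->EXIT | p3:(2,1)->(2,0)->EXIT | p4:(2,2)->(2,1)
Step 3: p0:escaped | p1:escaped | p2:escaped | p3:escaped | p4:(2,1)->(2,0)->EXIT

ESCAPED ESCAPED ESCAPED ESCAPED ESCAPED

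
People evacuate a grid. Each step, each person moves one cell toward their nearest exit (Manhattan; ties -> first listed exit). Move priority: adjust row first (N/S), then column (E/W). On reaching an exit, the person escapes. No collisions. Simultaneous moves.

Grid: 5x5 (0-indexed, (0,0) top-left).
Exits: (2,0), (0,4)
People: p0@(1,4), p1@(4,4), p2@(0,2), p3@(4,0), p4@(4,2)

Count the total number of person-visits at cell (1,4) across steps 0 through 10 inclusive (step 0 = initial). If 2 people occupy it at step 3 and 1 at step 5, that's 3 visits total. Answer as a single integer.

Answer: 2

Derivation:
Step 0: p0@(1,4) p1@(4,4) p2@(0,2) p3@(4,0) p4@(4,2) -> at (1,4): 1 [p0], cum=1
Step 1: p0@ESC p1@(3,4) p2@(0,3) p3@(3,0) p4@(3,2) -> at (1,4): 0 [-], cum=1
Step 2: p0@ESC p1@(2,4) p2@ESC p3@ESC p4@(2,2) -> at (1,4): 0 [-], cum=1
Step 3: p0@ESC p1@(1,4) p2@ESC p3@ESC p4@(2,1) -> at (1,4): 1 [p1], cum=2
Step 4: p0@ESC p1@ESC p2@ESC p3@ESC p4@ESC -> at (1,4): 0 [-], cum=2
Total visits = 2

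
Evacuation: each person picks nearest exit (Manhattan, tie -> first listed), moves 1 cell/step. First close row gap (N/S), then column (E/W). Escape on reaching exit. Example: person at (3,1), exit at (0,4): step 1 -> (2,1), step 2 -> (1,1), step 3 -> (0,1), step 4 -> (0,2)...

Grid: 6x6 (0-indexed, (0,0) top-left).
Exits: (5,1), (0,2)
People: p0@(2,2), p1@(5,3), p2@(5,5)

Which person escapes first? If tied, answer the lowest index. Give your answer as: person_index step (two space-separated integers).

Answer: 0 2

Derivation:
Step 1: p0:(2,2)->(1,2) | p1:(5,3)->(5,2) | p2:(5,5)->(5,4)
Step 2: p0:(1,2)->(0,2)->EXIT | p1:(5,2)->(5,1)->EXIT | p2:(5,4)->(5,3)
Step 3: p0:escaped | p1:escaped | p2:(5,3)->(5,2)
Step 4: p0:escaped | p1:escaped | p2:(5,2)->(5,1)->EXIT
Exit steps: [2, 2, 4]
First to escape: p0 at step 2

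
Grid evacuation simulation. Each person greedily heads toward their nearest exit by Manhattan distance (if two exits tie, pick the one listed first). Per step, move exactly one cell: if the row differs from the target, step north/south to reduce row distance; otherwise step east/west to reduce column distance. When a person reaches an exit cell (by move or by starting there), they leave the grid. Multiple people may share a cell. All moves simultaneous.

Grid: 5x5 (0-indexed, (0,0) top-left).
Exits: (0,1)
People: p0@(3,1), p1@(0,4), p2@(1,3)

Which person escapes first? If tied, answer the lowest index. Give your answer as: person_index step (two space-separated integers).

Answer: 0 3

Derivation:
Step 1: p0:(3,1)->(2,1) | p1:(0,4)->(0,3) | p2:(1,3)->(0,3)
Step 2: p0:(2,1)->(1,1) | p1:(0,3)->(0,2) | p2:(0,3)->(0,2)
Step 3: p0:(1,1)->(0,1)->EXIT | p1:(0,2)->(0,1)->EXIT | p2:(0,2)->(0,1)->EXIT
Exit steps: [3, 3, 3]
First to escape: p0 at step 3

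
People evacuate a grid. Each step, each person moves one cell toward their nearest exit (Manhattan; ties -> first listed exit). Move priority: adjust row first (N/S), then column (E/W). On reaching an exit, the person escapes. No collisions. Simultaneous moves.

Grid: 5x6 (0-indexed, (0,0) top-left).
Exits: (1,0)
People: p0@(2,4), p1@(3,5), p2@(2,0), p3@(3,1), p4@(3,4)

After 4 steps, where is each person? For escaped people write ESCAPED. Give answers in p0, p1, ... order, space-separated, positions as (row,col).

Step 1: p0:(2,4)->(1,4) | p1:(3,5)->(2,5) | p2:(2,0)->(1,0)->EXIT | p3:(3,1)->(2,1) | p4:(3,4)->(2,4)
Step 2: p0:(1,4)->(1,3) | p1:(2,5)->(1,5) | p2:escaped | p3:(2,1)->(1,1) | p4:(2,4)->(1,4)
Step 3: p0:(1,3)->(1,2) | p1:(1,5)->(1,4) | p2:escaped | p3:(1,1)->(1,0)->EXIT | p4:(1,4)->(1,3)
Step 4: p0:(1,2)->(1,1) | p1:(1,4)->(1,3) | p2:escaped | p3:escaped | p4:(1,3)->(1,2)

(1,1) (1,3) ESCAPED ESCAPED (1,2)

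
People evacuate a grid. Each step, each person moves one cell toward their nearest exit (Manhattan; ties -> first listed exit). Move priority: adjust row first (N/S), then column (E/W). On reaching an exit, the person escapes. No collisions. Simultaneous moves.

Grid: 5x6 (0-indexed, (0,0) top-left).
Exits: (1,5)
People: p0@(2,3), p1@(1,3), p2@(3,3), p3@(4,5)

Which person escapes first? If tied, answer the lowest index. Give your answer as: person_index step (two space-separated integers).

Step 1: p0:(2,3)->(1,3) | p1:(1,3)->(1,4) | p2:(3,3)->(2,3) | p3:(4,5)->(3,5)
Step 2: p0:(1,3)->(1,4) | p1:(1,4)->(1,5)->EXIT | p2:(2,3)->(1,3) | p3:(3,5)->(2,5)
Step 3: p0:(1,4)->(1,5)->EXIT | p1:escaped | p2:(1,3)->(1,4) | p3:(2,5)->(1,5)->EXIT
Step 4: p0:escaped | p1:escaped | p2:(1,4)->(1,5)->EXIT | p3:escaped
Exit steps: [3, 2, 4, 3]
First to escape: p1 at step 2

Answer: 1 2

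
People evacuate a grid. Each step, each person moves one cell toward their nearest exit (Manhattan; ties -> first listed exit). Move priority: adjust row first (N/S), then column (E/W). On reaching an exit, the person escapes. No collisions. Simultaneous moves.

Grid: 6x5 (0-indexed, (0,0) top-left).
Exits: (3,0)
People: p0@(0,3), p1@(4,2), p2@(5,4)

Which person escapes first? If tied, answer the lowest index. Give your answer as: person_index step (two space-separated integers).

Answer: 1 3

Derivation:
Step 1: p0:(0,3)->(1,3) | p1:(4,2)->(3,2) | p2:(5,4)->(4,4)
Step 2: p0:(1,3)->(2,3) | p1:(3,2)->(3,1) | p2:(4,4)->(3,4)
Step 3: p0:(2,3)->(3,3) | p1:(3,1)->(3,0)->EXIT | p2:(3,4)->(3,3)
Step 4: p0:(3,3)->(3,2) | p1:escaped | p2:(3,3)->(3,2)
Step 5: p0:(3,2)->(3,1) | p1:escaped | p2:(3,2)->(3,1)
Step 6: p0:(3,1)->(3,0)->EXIT | p1:escaped | p2:(3,1)->(3,0)->EXIT
Exit steps: [6, 3, 6]
First to escape: p1 at step 3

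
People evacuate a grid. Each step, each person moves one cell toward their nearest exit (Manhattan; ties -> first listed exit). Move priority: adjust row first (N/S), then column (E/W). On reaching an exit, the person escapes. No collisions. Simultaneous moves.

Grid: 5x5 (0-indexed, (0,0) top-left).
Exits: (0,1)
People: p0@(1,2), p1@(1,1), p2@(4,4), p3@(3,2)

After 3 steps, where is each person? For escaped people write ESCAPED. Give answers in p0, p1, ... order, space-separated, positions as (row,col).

Step 1: p0:(1,2)->(0,2) | p1:(1,1)->(0,1)->EXIT | p2:(4,4)->(3,4) | p3:(3,2)->(2,2)
Step 2: p0:(0,2)->(0,1)->EXIT | p1:escaped | p2:(3,4)->(2,4) | p3:(2,2)->(1,2)
Step 3: p0:escaped | p1:escaped | p2:(2,4)->(1,4) | p3:(1,2)->(0,2)

ESCAPED ESCAPED (1,4) (0,2)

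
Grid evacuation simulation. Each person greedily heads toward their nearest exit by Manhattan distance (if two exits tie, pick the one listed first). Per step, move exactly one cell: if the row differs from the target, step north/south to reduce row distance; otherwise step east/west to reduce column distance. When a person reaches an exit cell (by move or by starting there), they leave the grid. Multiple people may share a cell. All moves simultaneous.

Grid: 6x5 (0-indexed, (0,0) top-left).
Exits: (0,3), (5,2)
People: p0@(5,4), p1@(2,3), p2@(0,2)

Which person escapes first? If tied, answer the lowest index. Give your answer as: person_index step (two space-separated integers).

Step 1: p0:(5,4)->(5,3) | p1:(2,3)->(1,3) | p2:(0,2)->(0,3)->EXIT
Step 2: p0:(5,3)->(5,2)->EXIT | p1:(1,3)->(0,3)->EXIT | p2:escaped
Exit steps: [2, 2, 1]
First to escape: p2 at step 1

Answer: 2 1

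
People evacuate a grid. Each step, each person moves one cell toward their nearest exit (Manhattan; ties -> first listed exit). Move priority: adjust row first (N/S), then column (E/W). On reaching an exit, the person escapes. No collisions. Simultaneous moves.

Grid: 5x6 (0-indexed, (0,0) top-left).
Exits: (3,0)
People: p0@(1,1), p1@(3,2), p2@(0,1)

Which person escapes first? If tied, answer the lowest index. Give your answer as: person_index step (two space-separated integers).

Answer: 1 2

Derivation:
Step 1: p0:(1,1)->(2,1) | p1:(3,2)->(3,1) | p2:(0,1)->(1,1)
Step 2: p0:(2,1)->(3,1) | p1:(3,1)->(3,0)->EXIT | p2:(1,1)->(2,1)
Step 3: p0:(3,1)->(3,0)->EXIT | p1:escaped | p2:(2,1)->(3,1)
Step 4: p0:escaped | p1:escaped | p2:(3,1)->(3,0)->EXIT
Exit steps: [3, 2, 4]
First to escape: p1 at step 2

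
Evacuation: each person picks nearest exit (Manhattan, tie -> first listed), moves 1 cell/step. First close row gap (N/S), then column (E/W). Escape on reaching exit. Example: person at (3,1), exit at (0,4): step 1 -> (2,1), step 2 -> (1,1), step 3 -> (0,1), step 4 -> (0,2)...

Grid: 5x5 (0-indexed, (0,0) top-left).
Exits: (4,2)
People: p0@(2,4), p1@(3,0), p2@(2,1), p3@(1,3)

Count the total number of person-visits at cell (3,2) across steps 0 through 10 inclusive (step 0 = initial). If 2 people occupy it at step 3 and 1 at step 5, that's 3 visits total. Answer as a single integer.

Step 0: p0@(2,4) p1@(3,0) p2@(2,1) p3@(1,3) -> at (3,2): 0 [-], cum=0
Step 1: p0@(3,4) p1@(4,0) p2@(3,1) p3@(2,3) -> at (3,2): 0 [-], cum=0
Step 2: p0@(4,4) p1@(4,1) p2@(4,1) p3@(3,3) -> at (3,2): 0 [-], cum=0
Step 3: p0@(4,3) p1@ESC p2@ESC p3@(4,3) -> at (3,2): 0 [-], cum=0
Step 4: p0@ESC p1@ESC p2@ESC p3@ESC -> at (3,2): 0 [-], cum=0
Total visits = 0

Answer: 0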